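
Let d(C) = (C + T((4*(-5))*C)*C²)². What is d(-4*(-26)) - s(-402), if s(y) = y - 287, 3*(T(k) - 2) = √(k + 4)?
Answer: -79536849197/3 + 940386304*I*√519/3 ≈ -2.6512e+10 + 7.1412e+9*I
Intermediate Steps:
T(k) = 2 + √(4 + k)/3 (T(k) = 2 + √(k + 4)/3 = 2 + √(4 + k)/3)
s(y) = -287 + y
d(C) = (C + C²*(2 + √(4 - 20*C)/3))² (d(C) = (C + (2 + √(4 + (4*(-5))*C)/3)*C²)² = (C + (2 + √(4 - 20*C)/3)*C²)² = (C + C²*(2 + √(4 - 20*C)/3))²)
d(-4*(-26)) - s(-402) = (-4*(-26))²*(3 + 2*(-4*(-26))*(3 + √(1 - (-20)*(-26))))²/9 - (-287 - 402) = (⅑)*104²*(3 + 2*104*(3 + √(1 - 5*104)))² - 1*(-689) = (⅑)*10816*(3 + 2*104*(3 + √(1 - 520)))² + 689 = (⅑)*10816*(3 + 2*104*(3 + √(-519)))² + 689 = (⅑)*10816*(3 + 2*104*(3 + I*√519))² + 689 = (⅑)*10816*(3 + (624 + 208*I*√519))² + 689 = (⅑)*10816*(627 + 208*I*√519)² + 689 = 10816*(627 + 208*I*√519)²/9 + 689 = 689 + 10816*(627 + 208*I*√519)²/9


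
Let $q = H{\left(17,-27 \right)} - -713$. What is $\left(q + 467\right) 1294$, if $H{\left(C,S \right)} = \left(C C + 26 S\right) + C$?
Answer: $1014496$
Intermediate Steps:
$H{\left(C,S \right)} = C + C^{2} + 26 S$ ($H{\left(C,S \right)} = \left(C^{2} + 26 S\right) + C = C + C^{2} + 26 S$)
$q = 317$ ($q = \left(17 + 17^{2} + 26 \left(-27\right)\right) - -713 = \left(17 + 289 - 702\right) + 713 = -396 + 713 = 317$)
$\left(q + 467\right) 1294 = \left(317 + 467\right) 1294 = 784 \cdot 1294 = 1014496$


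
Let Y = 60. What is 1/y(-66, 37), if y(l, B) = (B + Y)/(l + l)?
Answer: -132/97 ≈ -1.3608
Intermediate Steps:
y(l, B) = (60 + B)/(2*l) (y(l, B) = (B + 60)/(l + l) = (60 + B)/((2*l)) = (60 + B)*(1/(2*l)) = (60 + B)/(2*l))
1/y(-66, 37) = 1/((½)*(60 + 37)/(-66)) = 1/((½)*(-1/66)*97) = 1/(-97/132) = -132/97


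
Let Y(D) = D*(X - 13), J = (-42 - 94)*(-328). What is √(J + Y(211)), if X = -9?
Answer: √39966 ≈ 199.92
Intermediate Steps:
J = 44608 (J = -136*(-328) = 44608)
Y(D) = -22*D (Y(D) = D*(-9 - 13) = D*(-22) = -22*D)
√(J + Y(211)) = √(44608 - 22*211) = √(44608 - 4642) = √39966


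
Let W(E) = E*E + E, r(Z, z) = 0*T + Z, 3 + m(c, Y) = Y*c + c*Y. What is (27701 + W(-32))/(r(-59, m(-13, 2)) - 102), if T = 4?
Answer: -4099/23 ≈ -178.22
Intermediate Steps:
m(c, Y) = -3 + 2*Y*c (m(c, Y) = -3 + (Y*c + c*Y) = -3 + (Y*c + Y*c) = -3 + 2*Y*c)
r(Z, z) = Z (r(Z, z) = 0*4 + Z = 0 + Z = Z)
W(E) = E + E**2 (W(E) = E**2 + E = E + E**2)
(27701 + W(-32))/(r(-59, m(-13, 2)) - 102) = (27701 - 32*(1 - 32))/(-59 - 102) = (27701 - 32*(-31))/(-161) = (27701 + 992)*(-1/161) = 28693*(-1/161) = -4099/23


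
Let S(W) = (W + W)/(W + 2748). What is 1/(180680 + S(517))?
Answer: 3265/589921234 ≈ 5.5346e-6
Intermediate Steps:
S(W) = 2*W/(2748 + W) (S(W) = (2*W)/(2748 + W) = 2*W/(2748 + W))
1/(180680 + S(517)) = 1/(180680 + 2*517/(2748 + 517)) = 1/(180680 + 2*517/3265) = 1/(180680 + 2*517*(1/3265)) = 1/(180680 + 1034/3265) = 1/(589921234/3265) = 3265/589921234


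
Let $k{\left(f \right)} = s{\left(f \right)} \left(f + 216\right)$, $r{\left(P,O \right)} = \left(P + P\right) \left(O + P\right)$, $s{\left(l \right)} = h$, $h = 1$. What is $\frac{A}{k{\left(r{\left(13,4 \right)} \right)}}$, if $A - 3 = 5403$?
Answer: $\frac{2703}{329} \approx 8.2158$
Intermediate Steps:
$s{\left(l \right)} = 1$
$r{\left(P,O \right)} = 2 P \left(O + P\right)$
$k{\left(f \right)} = 216 + f$ ($k{\left(f \right)} = 1 \left(f + 216\right) = 1 \left(216 + f\right) = 216 + f$)
$A = 5406$ ($A = 3 + 5403 = 5406$)
$\frac{A}{k{\left(r{\left(13,4 \right)} \right)}} = \frac{5406}{216 + 2 \cdot 13 \left(4 + 13\right)} = \frac{5406}{216 + 2 \cdot 13 \cdot 17} = \frac{5406}{216 + 442} = \frac{5406}{658} = 5406 \cdot \frac{1}{658} = \frac{2703}{329}$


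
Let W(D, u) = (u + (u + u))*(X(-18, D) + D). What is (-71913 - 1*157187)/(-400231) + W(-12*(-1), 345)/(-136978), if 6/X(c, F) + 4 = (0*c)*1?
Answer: 54064298815/109645683836 ≈ 0.49308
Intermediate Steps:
X(c, F) = -3/2 (X(c, F) = 6/(-4 + (0*c)*1) = 6/(-4 + 0*1) = 6/(-4 + 0) = 6/(-4) = 6*(-¼) = -3/2)
W(D, u) = 3*u*(-3/2 + D) (W(D, u) = (u + (u + u))*(-3/2 + D) = (u + 2*u)*(-3/2 + D) = (3*u)*(-3/2 + D) = 3*u*(-3/2 + D))
(-71913 - 1*157187)/(-400231) + W(-12*(-1), 345)/(-136978) = (-71913 - 1*157187)/(-400231) + ((3/2)*345*(-3 + 2*(-12*(-1))))/(-136978) = (-71913 - 157187)*(-1/400231) + ((3/2)*345*(-3 + 2*12))*(-1/136978) = -229100*(-1/400231) + ((3/2)*345*(-3 + 24))*(-1/136978) = 229100/400231 + ((3/2)*345*21)*(-1/136978) = 229100/400231 + (21735/2)*(-1/136978) = 229100/400231 - 21735/273956 = 54064298815/109645683836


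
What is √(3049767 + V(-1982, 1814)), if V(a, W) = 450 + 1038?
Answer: √3051255 ≈ 1746.8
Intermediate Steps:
V(a, W) = 1488
√(3049767 + V(-1982, 1814)) = √(3049767 + 1488) = √3051255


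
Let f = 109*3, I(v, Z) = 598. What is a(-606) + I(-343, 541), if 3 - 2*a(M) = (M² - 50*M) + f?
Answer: -198332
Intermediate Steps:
f = 327
a(M) = -162 + 25*M - M²/2 (a(M) = 3/2 - ((M² - 50*M) + 327)/2 = 3/2 - (327 + M² - 50*M)/2 = 3/2 + (-327/2 + 25*M - M²/2) = -162 + 25*M - M²/2)
a(-606) + I(-343, 541) = (-162 + 25*(-606) - ½*(-606)²) + 598 = (-162 - 15150 - ½*367236) + 598 = (-162 - 15150 - 183618) + 598 = -198930 + 598 = -198332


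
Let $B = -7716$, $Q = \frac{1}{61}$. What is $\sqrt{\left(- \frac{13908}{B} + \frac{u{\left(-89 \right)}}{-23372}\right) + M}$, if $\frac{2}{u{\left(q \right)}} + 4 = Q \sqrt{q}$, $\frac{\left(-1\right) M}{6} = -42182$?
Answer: $\frac{\sqrt{7514098} \sqrt{\frac{464032279001183 - 1901771635090 i \sqrt{89}}{244 - i \sqrt{89}}}}{7514098} \approx 503.08 + 8.215 \cdot 10^{-10} i$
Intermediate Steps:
$Q = \frac{1}{61} \approx 0.016393$
$M = 253092$ ($M = \left(-6\right) \left(-42182\right) = 253092$)
$u{\left(q \right)} = \frac{2}{-4 + \frac{\sqrt{q}}{61}}$
$\sqrt{\left(- \frac{13908}{B} + \frac{u{\left(-89 \right)}}{-23372}\right) + M} = \sqrt{\left(- \frac{13908}{-7716} + \frac{122 \frac{1}{-244 + \sqrt{-89}}}{-23372}\right) + 253092} = \sqrt{\left(\left(-13908\right) \left(- \frac{1}{7716}\right) + \frac{122}{-244 + i \sqrt{89}} \left(- \frac{1}{23372}\right)\right) + 253092} = \sqrt{\left(\frac{1159}{643} - \frac{61}{11686 \left(-244 + i \sqrt{89}\right)}\right) + 253092} = \sqrt{\frac{162739315}{643} - \frac{61}{11686 \left(-244 + i \sqrt{89}\right)}}$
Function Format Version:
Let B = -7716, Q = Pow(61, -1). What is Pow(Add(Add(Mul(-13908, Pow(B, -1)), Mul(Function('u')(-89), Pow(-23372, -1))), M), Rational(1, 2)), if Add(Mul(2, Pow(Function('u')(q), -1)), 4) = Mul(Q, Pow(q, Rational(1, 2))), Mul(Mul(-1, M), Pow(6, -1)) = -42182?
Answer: Mul(Rational(1, 7514098), Pow(7514098, Rational(1, 2)), Pow(Mul(Pow(Add(244, Mul(-1, I, Pow(89, Rational(1, 2)))), -1), Add(464032279001183, Mul(-1901771635090, I, Pow(89, Rational(1, 2))))), Rational(1, 2))) ≈ Add(503.08, Mul(8.2150e-10, I))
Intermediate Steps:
Q = Rational(1, 61) ≈ 0.016393
M = 253092 (M = Mul(-6, -42182) = 253092)
Function('u')(q) = Mul(2, Pow(Add(-4, Mul(Rational(1, 61), Pow(q, Rational(1, 2)))), -1))
Pow(Add(Add(Mul(-13908, Pow(B, -1)), Mul(Function('u')(-89), Pow(-23372, -1))), M), Rational(1, 2)) = Pow(Add(Add(Mul(-13908, Pow(-7716, -1)), Mul(Mul(122, Pow(Add(-244, Pow(-89, Rational(1, 2))), -1)), Pow(-23372, -1))), 253092), Rational(1, 2)) = Pow(Add(Add(Mul(-13908, Rational(-1, 7716)), Mul(Mul(122, Pow(Add(-244, Mul(I, Pow(89, Rational(1, 2)))), -1)), Rational(-1, 23372))), 253092), Rational(1, 2)) = Pow(Add(Add(Rational(1159, 643), Mul(Rational(-61, 11686), Pow(Add(-244, Mul(I, Pow(89, Rational(1, 2)))), -1))), 253092), Rational(1, 2)) = Pow(Add(Rational(162739315, 643), Mul(Rational(-61, 11686), Pow(Add(-244, Mul(I, Pow(89, Rational(1, 2)))), -1))), Rational(1, 2))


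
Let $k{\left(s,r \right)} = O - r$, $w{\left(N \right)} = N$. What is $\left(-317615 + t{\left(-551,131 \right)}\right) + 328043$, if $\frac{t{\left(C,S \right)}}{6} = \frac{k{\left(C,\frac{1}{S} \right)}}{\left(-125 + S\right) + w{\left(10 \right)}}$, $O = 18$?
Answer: $\frac{10935615}{1048} \approx 10435.0$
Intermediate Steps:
$k{\left(s,r \right)} = 18 - r$
$t{\left(C,S \right)} = \frac{6 \left(18 - \frac{1}{S}\right)}{-115 + S}$ ($t{\left(C,S \right)} = 6 \frac{18 - \frac{1}{S}}{\left(-125 + S\right) + 10} = 6 \frac{18 - \frac{1}{S}}{-115 + S} = \frac{6 \left(18 - \frac{1}{S}\right)}{-115 + S}$)
$\left(-317615 + t{\left(-551,131 \right)}\right) + 328043 = \left(-317615 + \frac{6 \left(-1 + 18 \cdot 131\right)}{131 \left(-115 + 131\right)}\right) + 328043 = \left(-317615 + 6 \cdot \frac{1}{131} \cdot \frac{1}{16} \left(-1 + 2358\right)\right) + 328043 = \left(-317615 + 6 \cdot \frac{1}{131} \cdot \frac{1}{16} \cdot 2357\right) + 328043 = \left(-317615 + \frac{7071}{1048}\right) + 328043 = - \frac{332853449}{1048} + 328043 = \frac{10935615}{1048}$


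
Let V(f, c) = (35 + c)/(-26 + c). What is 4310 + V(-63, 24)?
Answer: 8561/2 ≈ 4280.5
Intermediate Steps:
V(f, c) = (35 + c)/(-26 + c)
4310 + V(-63, 24) = 4310 + (35 + 24)/(-26 + 24) = 4310 + 59/(-2) = 4310 - ½*59 = 4310 - 59/2 = 8561/2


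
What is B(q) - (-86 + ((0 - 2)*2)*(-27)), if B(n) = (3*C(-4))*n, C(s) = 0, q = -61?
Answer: -22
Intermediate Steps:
B(n) = 0 (B(n) = (3*0)*n = 0*n = 0)
B(q) - (-86 + ((0 - 2)*2)*(-27)) = 0 - (-86 + ((0 - 2)*2)*(-27)) = 0 - (-86 - 2*2*(-27)) = 0 - (-86 - 4*(-27)) = 0 - (-86 + 108) = 0 - 1*22 = 0 - 22 = -22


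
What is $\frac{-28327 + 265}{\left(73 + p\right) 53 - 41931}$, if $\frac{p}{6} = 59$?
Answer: $\frac{14031}{9650} \approx 1.454$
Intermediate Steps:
$p = 354$ ($p = 6 \cdot 59 = 354$)
$\frac{-28327 + 265}{\left(73 + p\right) 53 - 41931} = \frac{-28327 + 265}{\left(73 + 354\right) 53 - 41931} = - \frac{28062}{427 \cdot 53 - 41931} = - \frac{28062}{22631 - 41931} = - \frac{28062}{-19300} = \left(-28062\right) \left(- \frac{1}{19300}\right) = \frac{14031}{9650}$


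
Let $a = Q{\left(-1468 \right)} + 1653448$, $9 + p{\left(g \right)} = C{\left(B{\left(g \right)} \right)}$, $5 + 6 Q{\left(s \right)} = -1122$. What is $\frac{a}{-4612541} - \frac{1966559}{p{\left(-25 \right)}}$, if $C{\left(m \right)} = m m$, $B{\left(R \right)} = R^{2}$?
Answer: $- \frac{29149871669045}{5405196945768} \approx -5.3929$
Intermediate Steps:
$Q{\left(s \right)} = - \frac{1127}{6}$ ($Q{\left(s \right)} = - \frac{5}{6} + \frac{1}{6} \left(-1122\right) = - \frac{5}{6} - 187 = - \frac{1127}{6}$)
$C{\left(m \right)} = m^{2}$
$p{\left(g \right)} = -9 + g^{4}$ ($p{\left(g \right)} = -9 + \left(g^{2}\right)^{2} = -9 + g^{4}$)
$a = \frac{9919561}{6}$ ($a = - \frac{1127}{6} + 1653448 = \frac{9919561}{6} \approx 1.6533 \cdot 10^{6}$)
$\frac{a}{-4612541} - \frac{1966559}{p{\left(-25 \right)}} = \frac{9919561}{6 \left(-4612541\right)} - \frac{1966559}{-9 + \left(-25\right)^{4}} = \frac{9919561}{6} \left(- \frac{1}{4612541}\right) - \frac{1966559}{-9 + 390625} = - \frac{9919561}{27675246} - \frac{1966559}{390616} = - \frac{29149871669045}{5405196945768}$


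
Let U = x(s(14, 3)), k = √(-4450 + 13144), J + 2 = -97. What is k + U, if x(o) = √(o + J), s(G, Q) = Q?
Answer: 3*√966 + 4*I*√6 ≈ 93.242 + 9.798*I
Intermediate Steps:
J = -99 (J = -2 - 97 = -99)
k = 3*√966 (k = √8694 = 3*√966 ≈ 93.242)
x(o) = √(-99 + o) (x(o) = √(o - 99) = √(-99 + o))
U = 4*I*√6 (U = √(-99 + 3) = √(-96) = 4*I*√6 ≈ 9.798*I)
k + U = 3*√966 + 4*I*√6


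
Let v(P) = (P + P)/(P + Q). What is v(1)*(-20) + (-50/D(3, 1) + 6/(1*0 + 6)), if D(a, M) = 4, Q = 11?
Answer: -89/6 ≈ -14.833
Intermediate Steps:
v(P) = 2*P/(11 + P) (v(P) = (P + P)/(P + 11) = (2*P)/(11 + P) = 2*P/(11 + P))
v(1)*(-20) + (-50/D(3, 1) + 6/(1*0 + 6)) = (2*1/(11 + 1))*(-20) + (-50/4 + 6/(1*0 + 6)) = (2*1/12)*(-20) + (-50*1/4 + 6/(0 + 6)) = (2*1*(1/12))*(-20) + (-25/2 + 6/6) = (1/6)*(-20) + (-25/2 + 6*(1/6)) = -10/3 + (-25/2 + 1) = -10/3 - 23/2 = -89/6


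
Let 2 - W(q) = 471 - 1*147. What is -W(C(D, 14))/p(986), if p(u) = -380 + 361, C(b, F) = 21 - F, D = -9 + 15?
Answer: -322/19 ≈ -16.947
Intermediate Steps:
D = 6
W(q) = -322 (W(q) = 2 - (471 - 1*147) = 2 - (471 - 147) = 2 - 1*324 = 2 - 324 = -322)
p(u) = -19
-W(C(D, 14))/p(986) = -(-322)/(-19) = -(-322)*(-1)/19 = -1*322/19 = -322/19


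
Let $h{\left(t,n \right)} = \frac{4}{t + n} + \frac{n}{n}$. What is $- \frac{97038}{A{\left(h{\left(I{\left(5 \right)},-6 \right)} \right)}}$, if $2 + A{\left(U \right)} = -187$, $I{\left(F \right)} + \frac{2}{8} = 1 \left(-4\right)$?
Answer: $\frac{3594}{7} \approx 513.43$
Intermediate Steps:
$I{\left(F \right)} = - \frac{17}{4}$ ($I{\left(F \right)} = - \frac{1}{4} + 1 \left(-4\right) = - \frac{1}{4} - 4 = - \frac{17}{4}$)
$h{\left(t,n \right)} = 1 + \frac{4}{n + t}$ ($h{\left(t,n \right)} = \frac{4}{n + t} + 1 = 1 + \frac{4}{n + t}$)
$A{\left(U \right)} = -189$ ($A{\left(U \right)} = -2 - 187 = -189$)
$- \frac{97038}{A{\left(h{\left(I{\left(5 \right)},-6 \right)} \right)}} = - \frac{97038}{-189} = \left(-97038\right) \left(- \frac{1}{189}\right) = \frac{3594}{7}$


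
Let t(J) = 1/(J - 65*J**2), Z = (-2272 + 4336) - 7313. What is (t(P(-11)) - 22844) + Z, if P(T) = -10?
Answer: -182885431/6510 ≈ -28093.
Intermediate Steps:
Z = -5249 (Z = 2064 - 7313 = -5249)
(t(P(-11)) - 22844) + Z = (-1/(-10*(-1 + 65*(-10))) - 22844) - 5249 = (-1*(-1/10)/(-1 - 650) - 22844) - 5249 = (-1*(-1/10)/(-651) - 22844) - 5249 = (-1*(-1/10)*(-1/651) - 22844) - 5249 = (-1/6510 - 22844) - 5249 = -148714441/6510 - 5249 = -182885431/6510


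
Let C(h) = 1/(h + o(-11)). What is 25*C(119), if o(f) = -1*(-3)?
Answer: 25/122 ≈ 0.20492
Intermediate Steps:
o(f) = 3
C(h) = 1/(3 + h) (C(h) = 1/(h + 3) = 1/(3 + h))
25*C(119) = 25/(3 + 119) = 25/122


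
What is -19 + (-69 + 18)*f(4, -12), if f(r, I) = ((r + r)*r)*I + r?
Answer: 19361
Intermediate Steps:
f(r, I) = r + 2*I*r**2 (f(r, I) = ((2*r)*r)*I + r = (2*r**2)*I + r = 2*I*r**2 + r = r + 2*I*r**2)
-19 + (-69 + 18)*f(4, -12) = -19 + (-69 + 18)*(4*(1 + 2*(-12)*4)) = -19 - 204*(1 - 96) = -19 - 204*(-95) = -19 - 51*(-380) = -19 + 19380 = 19361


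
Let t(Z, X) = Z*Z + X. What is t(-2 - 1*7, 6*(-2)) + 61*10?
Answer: 679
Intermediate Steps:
t(Z, X) = X + Z**2 (t(Z, X) = Z**2 + X = X + Z**2)
t(-2 - 1*7, 6*(-2)) + 61*10 = (6*(-2) + (-2 - 1*7)**2) + 61*10 = (-12 + (-2 - 7)**2) + 610 = (-12 + (-9)**2) + 610 = (-12 + 81) + 610 = 69 + 610 = 679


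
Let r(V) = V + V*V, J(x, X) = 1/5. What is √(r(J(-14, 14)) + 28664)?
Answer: √716606/5 ≈ 169.31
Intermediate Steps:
J(x, X) = ⅕
r(V) = V + V²
√(r(J(-14, 14)) + 28664) = √((1 + ⅕)/5 + 28664) = √((⅕)*(6/5) + 28664) = √(6/25 + 28664) = √(716606/25) = √716606/5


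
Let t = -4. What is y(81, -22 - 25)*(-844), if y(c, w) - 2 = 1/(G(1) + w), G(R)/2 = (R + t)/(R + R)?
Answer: -41778/25 ≈ -1671.1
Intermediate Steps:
G(R) = (-4 + R)/R (G(R) = 2*((R - 4)/(R + R)) = 2*((-4 + R)/((2*R))) = 2*((-4 + R)*(1/(2*R))) = 2*((-4 + R)/(2*R)) = (-4 + R)/R)
y(c, w) = 2 + 1/(-3 + w) (y(c, w) = 2 + 1/((-4 + 1)/1 + w) = 2 + 1/(1*(-3) + w) = 2 + 1/(-3 + w))
y(81, -22 - 25)*(-844) = ((-5 + 2*(-22 - 25))/(-3 + (-22 - 25)))*(-844) = ((-5 + 2*(-47))/(-3 - 47))*(-844) = ((-5 - 94)/(-50))*(-844) = -1/50*(-99)*(-844) = (99/50)*(-844) = -41778/25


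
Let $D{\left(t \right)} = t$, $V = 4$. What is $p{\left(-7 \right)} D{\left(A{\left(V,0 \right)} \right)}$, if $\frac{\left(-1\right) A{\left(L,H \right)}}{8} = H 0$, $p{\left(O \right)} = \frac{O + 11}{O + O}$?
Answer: $0$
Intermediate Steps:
$p{\left(O \right)} = \frac{11 + O}{2 O}$
$A{\left(L,H \right)} = 0$ ($A{\left(L,H \right)} = - 8 H 0 = \left(-8\right) 0 = 0$)
$p{\left(-7 \right)} D{\left(A{\left(V,0 \right)} \right)} = \frac{11 - 7}{2 \left(-7\right)} 0 = \frac{1}{2} \left(- \frac{1}{7}\right) 4 \cdot 0 = \left(- \frac{2}{7}\right) 0 = 0$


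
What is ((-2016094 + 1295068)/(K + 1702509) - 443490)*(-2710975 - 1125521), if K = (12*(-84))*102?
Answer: 907265533153591872/533231 ≈ 1.7014e+12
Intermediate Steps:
K = -102816 (K = -1008*102 = -102816)
((-2016094 + 1295068)/(K + 1702509) - 443490)*(-2710975 - 1125521) = ((-2016094 + 1295068)/(-102816 + 1702509) - 443490)*(-2710975 - 1125521) = (-721026/1599693 - 443490)*(-3836496) = (-721026*1/1599693 - 443490)*(-3836496) = (-240342/533231 - 443490)*(-3836496) = -236482856532/533231*(-3836496) = 907265533153591872/533231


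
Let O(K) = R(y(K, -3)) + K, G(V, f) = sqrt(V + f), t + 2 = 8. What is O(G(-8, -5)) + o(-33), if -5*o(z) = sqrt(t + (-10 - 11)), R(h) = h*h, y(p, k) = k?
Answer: 9 + I*sqrt(13) - I*sqrt(15)/5 ≈ 9.0 + 2.831*I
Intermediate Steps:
t = 6 (t = -2 + 8 = 6)
R(h) = h**2
O(K) = 9 + K (O(K) = (-3)**2 + K = 9 + K)
o(z) = -I*sqrt(15)/5 (o(z) = -sqrt(6 + (-10 - 11))/5 = -sqrt(6 - 21)/5 = -I*sqrt(15)/5)
O(G(-8, -5)) + o(-33) = (9 + sqrt(-8 - 5)) - I*sqrt(15)/5 = (9 + sqrt(-13)) - I*sqrt(15)/5 = (9 + I*sqrt(13)) - I*sqrt(15)/5 = 9 + I*sqrt(13) - I*sqrt(15)/5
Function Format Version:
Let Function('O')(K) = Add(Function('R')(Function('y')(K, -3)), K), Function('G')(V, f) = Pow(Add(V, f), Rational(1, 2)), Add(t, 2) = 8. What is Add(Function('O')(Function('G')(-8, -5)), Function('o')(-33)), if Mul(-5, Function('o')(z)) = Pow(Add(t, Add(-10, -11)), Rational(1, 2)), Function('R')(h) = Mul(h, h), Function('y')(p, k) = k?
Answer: Add(9, Mul(I, Pow(13, Rational(1, 2))), Mul(Rational(-1, 5), I, Pow(15, Rational(1, 2)))) ≈ Add(9.0000, Mul(2.8310, I))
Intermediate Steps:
t = 6 (t = Add(-2, 8) = 6)
Function('R')(h) = Pow(h, 2)
Function('O')(K) = Add(9, K) (Function('O')(K) = Add(Pow(-3, 2), K) = Add(9, K))
Function('o')(z) = Mul(Rational(-1, 5), I, Pow(15, Rational(1, 2))) (Function('o')(z) = Mul(Rational(-1, 5), Pow(Add(6, Add(-10, -11)), Rational(1, 2))) = Mul(Rational(-1, 5), Pow(Add(6, -21), Rational(1, 2))) = Mul(Rational(-1, 5), Pow(-15, Rational(1, 2))) = Mul(Rational(-1, 5), Mul(I, Pow(15, Rational(1, 2)))) = Mul(Rational(-1, 5), I, Pow(15, Rational(1, 2))))
Add(Function('O')(Function('G')(-8, -5)), Function('o')(-33)) = Add(Add(9, Pow(Add(-8, -5), Rational(1, 2))), Mul(Rational(-1, 5), I, Pow(15, Rational(1, 2)))) = Add(Add(9, Pow(-13, Rational(1, 2))), Mul(Rational(-1, 5), I, Pow(15, Rational(1, 2)))) = Add(Add(9, Mul(I, Pow(13, Rational(1, 2)))), Mul(Rational(-1, 5), I, Pow(15, Rational(1, 2)))) = Add(9, Mul(I, Pow(13, Rational(1, 2))), Mul(Rational(-1, 5), I, Pow(15, Rational(1, 2))))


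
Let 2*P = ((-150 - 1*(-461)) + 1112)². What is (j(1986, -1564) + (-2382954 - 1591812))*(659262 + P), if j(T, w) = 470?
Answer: -6643935942044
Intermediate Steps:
P = 2024929/2 (P = ((-150 - 1*(-461)) + 1112)²/2 = ((-150 + 461) + 1112)²/2 = (311 + 1112)²/2 = (½)*1423² = (½)*2024929 = 2024929/2 ≈ 1.0125e+6)
(j(1986, -1564) + (-2382954 - 1591812))*(659262 + P) = (470 + (-2382954 - 1591812))*(659262 + 2024929/2) = (470 - 3974766)*(3343453/2) = -3974296*3343453/2 = -6643935942044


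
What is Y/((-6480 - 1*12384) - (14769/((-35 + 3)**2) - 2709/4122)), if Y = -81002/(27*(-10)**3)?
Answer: -2374330624/14940316798875 ≈ -0.00015892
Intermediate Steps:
Y = 40501/13500 (Y = -81002/(27*(-1000)) = -81002/(-27000) = -81002*(-1)/27000 = -1*(-40501/13500) = 40501/13500 ≈ 3.0001)
Y/((-6480 - 1*12384) - (14769/((-35 + 3)**2) - 2709/4122)) = 40501/(13500*((-6480 - 1*12384) - (14769/((-35 + 3)**2) - 2709/4122))) = 40501/(13500*((-6480 - 12384) - (14769/((-32)**2) - 2709*1/4122))) = 40501/(13500*(-18864 - (14769/1024 - 301/458))) = 40501/(13500*(-18864 - 1*3227989/234496)) = 40501/(13500*(-18864 - 3227989/234496)) = 40501/(13500*(-4426760533/234496)) = (40501/13500)*(-234496/4426760533) = -2374330624/14940316798875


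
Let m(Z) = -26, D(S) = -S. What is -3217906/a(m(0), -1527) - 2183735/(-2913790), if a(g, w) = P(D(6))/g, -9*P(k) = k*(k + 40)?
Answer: 36567586487285/9906886 ≈ 3.6911e+6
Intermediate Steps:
P(k) = -k*(40 + k)/9 (P(k) = -k*(k + 40)/9 = -k*(40 + k)/9)
a(g, w) = 68/(3*g) (a(g, w) = (-(-1*6)*(40 - 1*6)/9)/g = (-⅑*(-6)*(40 - 6))/g = (-⅑*(-6)*34)/g = 68/(3*g))
-3217906/a(m(0), -1527) - 2183735/(-2913790) = -3217906/((68/3)/(-26)) - 2183735/(-2913790) = -3217906/((68/3)*(-1/26)) - 2183735*(-1/2913790) = -3217906/(-34/39) + 436747/582758 = -3217906*(-39/34) + 436747/582758 = 62749167/17 + 436747/582758 = 36567586487285/9906886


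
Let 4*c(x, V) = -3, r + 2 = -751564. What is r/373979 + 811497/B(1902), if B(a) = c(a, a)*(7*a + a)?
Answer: -104019902585/1422616116 ≈ -73.119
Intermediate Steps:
r = -751566 (r = -2 - 751564 = -751566)
c(x, V) = -¾ (c(x, V) = (¼)*(-3) = -¾)
B(a) = -6*a (B(a) = -3*(7*a + a)/4 = -6*a)
r/373979 + 811497/B(1902) = -751566/373979 + 811497/((-6*1902)) = -751566*1/373979 + 811497/(-11412) = -751566/373979 + 811497*(-1/11412) = -751566/373979 - 270499/3804 = -104019902585/1422616116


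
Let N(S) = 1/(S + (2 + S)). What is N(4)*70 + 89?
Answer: 96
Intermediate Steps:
N(S) = 1/(2 + 2*S)
N(4)*70 + 89 = (1/(2*(1 + 4)))*70 + 89 = ((½)/5)*70 + 89 = ((½)*(⅕))*70 + 89 = (⅒)*70 + 89 = 7 + 89 = 96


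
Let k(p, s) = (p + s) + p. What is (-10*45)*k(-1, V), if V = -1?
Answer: 1350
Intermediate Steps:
k(p, s) = s + 2*p
(-10*45)*k(-1, V) = (-10*45)*(-1 + 2*(-1)) = -450*(-1 - 2) = -450*(-3) = 1350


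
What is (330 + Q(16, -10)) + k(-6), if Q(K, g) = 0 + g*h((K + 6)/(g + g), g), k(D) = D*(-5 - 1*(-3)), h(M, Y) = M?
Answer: 353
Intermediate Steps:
k(D) = -2*D (k(D) = D*(-5 + 3) = D*(-2) = -2*D)
Q(K, g) = 3 + K/2 (Q(K, g) = 0 + g*((K + 6)/(g + g)) = 0 + g*((6 + K)/((2*g))) = 0 + g*((6 + K)*(1/(2*g))) = 0 + g*((6 + K)/(2*g)) = 0 + (3 + K/2) = 3 + K/2)
(330 + Q(16, -10)) + k(-6) = (330 + (3 + (½)*16)) - 2*(-6) = (330 + (3 + 8)) + 12 = (330 + 11) + 12 = 341 + 12 = 353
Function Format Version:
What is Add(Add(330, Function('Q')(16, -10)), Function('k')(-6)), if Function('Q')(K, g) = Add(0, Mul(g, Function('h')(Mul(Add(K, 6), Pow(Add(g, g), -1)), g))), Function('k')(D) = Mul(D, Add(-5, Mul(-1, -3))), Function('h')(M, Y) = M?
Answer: 353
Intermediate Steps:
Function('k')(D) = Mul(-2, D) (Function('k')(D) = Mul(D, Add(-5, 3)) = Mul(D, -2) = Mul(-2, D))
Function('Q')(K, g) = Add(3, Mul(Rational(1, 2), K)) (Function('Q')(K, g) = Add(0, Mul(g, Mul(Add(K, 6), Pow(Add(g, g), -1)))) = Add(0, Mul(g, Mul(Add(6, K), Pow(Mul(2, g), -1)))) = Add(0, Mul(g, Mul(Add(6, K), Mul(Rational(1, 2), Pow(g, -1))))) = Add(0, Mul(g, Mul(Rational(1, 2), Pow(g, -1), Add(6, K)))) = Add(0, Add(3, Mul(Rational(1, 2), K))) = Add(3, Mul(Rational(1, 2), K)))
Add(Add(330, Function('Q')(16, -10)), Function('k')(-6)) = Add(Add(330, Add(3, Mul(Rational(1, 2), 16))), Mul(-2, -6)) = Add(Add(330, Add(3, 8)), 12) = Add(Add(330, 11), 12) = Add(341, 12) = 353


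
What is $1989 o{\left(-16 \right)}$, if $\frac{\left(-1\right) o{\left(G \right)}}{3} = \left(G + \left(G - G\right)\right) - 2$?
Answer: $107406$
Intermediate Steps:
$o{\left(G \right)} = 6 - 3 G$ ($o{\left(G \right)} = - 3 \left(\left(G + \left(G - G\right)\right) - 2\right) = - 3 \left(\left(G + 0\right) - 2\right) = - 3 \left(G - 2\right) = - 3 \left(-2 + G\right) = 6 - 3 G$)
$1989 o{\left(-16 \right)} = 1989 \left(6 - -48\right) = 1989 \left(6 + 48\right) = 1989 \cdot 54 = 107406$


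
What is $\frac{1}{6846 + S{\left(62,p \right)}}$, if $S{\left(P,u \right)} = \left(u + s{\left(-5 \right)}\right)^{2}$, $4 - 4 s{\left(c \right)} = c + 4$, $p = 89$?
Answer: $\frac{16}{239857} \approx 6.6706 \cdot 10^{-5}$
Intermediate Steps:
$s{\left(c \right)} = - \frac{c}{4}$ ($s{\left(c \right)} = 1 - \frac{c + 4}{4} = 1 - \frac{4 + c}{4} = 1 - \left(1 + \frac{c}{4}\right) = - \frac{c}{4}$)
$S{\left(P,u \right)} = \left(\frac{5}{4} + u\right)^{2}$ ($S{\left(P,u \right)} = \left(u - - \frac{5}{4}\right)^{2} = \left(u + \frac{5}{4}\right)^{2} = \left(\frac{5}{4} + u\right)^{2}$)
$\frac{1}{6846 + S{\left(62,p \right)}} = \frac{1}{6846 + \frac{\left(5 + 4 \cdot 89\right)^{2}}{16}} = \frac{1}{6846 + \frac{\left(5 + 356\right)^{2}}{16}} = \frac{1}{6846 + \frac{361^{2}}{16}} = \frac{1}{6846 + \frac{1}{16} \cdot 130321} = \frac{1}{6846 + \frac{130321}{16}} = \frac{1}{\frac{239857}{16}} = \frac{16}{239857}$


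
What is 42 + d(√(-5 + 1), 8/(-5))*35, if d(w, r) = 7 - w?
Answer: 287 - 70*I ≈ 287.0 - 70.0*I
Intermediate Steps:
42 + d(√(-5 + 1), 8/(-5))*35 = 42 + (7 - √(-5 + 1))*35 = 42 + (7 - √(-4))*35 = 42 + (7 - 2*I)*35 = 42 + (245 - 70*I) = 287 - 70*I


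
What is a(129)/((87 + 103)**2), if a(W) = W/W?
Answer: 1/36100 ≈ 2.7701e-5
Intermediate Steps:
a(W) = 1
a(129)/((87 + 103)**2) = 1/(87 + 103)**2 = 1/190**2 = 1/36100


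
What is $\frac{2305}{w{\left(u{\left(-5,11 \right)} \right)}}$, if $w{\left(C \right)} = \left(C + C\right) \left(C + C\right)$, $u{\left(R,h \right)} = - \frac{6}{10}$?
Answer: $\frac{57625}{36} \approx 1600.7$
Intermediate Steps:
$u{\left(R,h \right)} = - \frac{3}{5}$ ($u{\left(R,h \right)} = \left(-6\right) \frac{1}{10} = - \frac{3}{5}$)
$w{\left(C \right)} = 4 C^{2}$ ($w{\left(C \right)} = 2 C 2 C = 4 C^{2}$)
$\frac{2305}{w{\left(u{\left(-5,11 \right)} \right)}} = \frac{2305}{4 \left(- \frac{3}{5}\right)^{2}} = \frac{2305}{4 \cdot \frac{9}{25}} = \frac{2305}{\frac{36}{25}} = 2305 \cdot \frac{25}{36} = \frac{57625}{36}$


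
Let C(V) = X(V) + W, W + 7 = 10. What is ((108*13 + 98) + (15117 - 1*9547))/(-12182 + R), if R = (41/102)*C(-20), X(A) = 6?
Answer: -240448/414065 ≈ -0.58070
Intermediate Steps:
W = 3 (W = -7 + 10 = 3)
C(V) = 9 (C(V) = 6 + 3 = 9)
R = 123/34 (R = (41/102)*9 = 123/34 ≈ 3.6176)
((108*13 + 98) + (15117 - 1*9547))/(-12182 + R) = ((108*13 + 98) + (15117 - 1*9547))/(-12182 + 123/34) = ((1404 + 98) + (15117 - 9547))/(-414065/34) = (1502 + 5570)*(-34/414065) = 7072*(-34/414065) = -240448/414065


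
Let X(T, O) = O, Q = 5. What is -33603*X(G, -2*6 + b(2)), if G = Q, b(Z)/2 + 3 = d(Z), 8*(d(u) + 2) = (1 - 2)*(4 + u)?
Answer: 1579341/2 ≈ 7.8967e+5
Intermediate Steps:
d(u) = -5/2 - u/8 (d(u) = -2 + ((1 - 2)*(4 + u))/8 = -2 + (-(4 + u))/8 = -2 + (-4 - u)/8 = -2 + (-½ - u/8) = -5/2 - u/8)
b(Z) = -11 - Z/4 (b(Z) = -6 + 2*(-5/2 - Z/8) = -6 + (-5 - Z/4) = -11 - Z/4)
G = 5
-33603*X(G, -2*6 + b(2)) = -33603*(-2*6 + (-11 - ¼*2)) = -33603*(-12 + (-11 - ½)) = -33603*(-12 - 23/2) = -33603*(-47/2) = 1579341/2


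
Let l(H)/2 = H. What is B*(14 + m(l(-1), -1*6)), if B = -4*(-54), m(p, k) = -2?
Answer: 2592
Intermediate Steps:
l(H) = 2*H
B = 216
B*(14 + m(l(-1), -1*6)) = 216*(14 - 2) = 216*12 = 2592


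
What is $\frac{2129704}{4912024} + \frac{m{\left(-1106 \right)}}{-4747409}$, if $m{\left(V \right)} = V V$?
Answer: $\frac{7023992033}{39930457099} \approx 0.17591$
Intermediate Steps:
$m{\left(V \right)} = V^{2}$
$\frac{2129704}{4912024} + \frac{m{\left(-1106 \right)}}{-4747409} = \frac{2129704}{4912024} + \frac{\left(-1106\right)^{2}}{-4747409} = 2129704 \cdot \frac{1}{4912024} + 1223236 \left(- \frac{1}{4747409}\right) = \frac{266213}{614003} - \frac{1223236}{4747409} = \frac{7023992033}{39930457099}$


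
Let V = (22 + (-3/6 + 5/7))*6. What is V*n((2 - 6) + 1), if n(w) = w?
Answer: -2799/7 ≈ -399.86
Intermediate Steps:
V = 933/7 (V = (22 + (-3*⅙ + 5*(⅐)))*6 = (22 + (-½ + 5/7))*6 = (22 + 3/14)*6 = (311/14)*6 = 933/7 ≈ 133.29)
V*n((2 - 6) + 1) = 933*((2 - 6) + 1)/7 = 933*(-4 + 1)/7 = (933/7)*(-3) = -2799/7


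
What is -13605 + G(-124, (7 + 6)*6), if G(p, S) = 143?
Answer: -13462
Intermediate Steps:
-13605 + G(-124, (7 + 6)*6) = -13605 + 143 = -13462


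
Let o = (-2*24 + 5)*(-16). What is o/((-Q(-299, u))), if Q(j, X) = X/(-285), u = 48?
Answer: 4085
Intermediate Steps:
Q(j, X) = -X/285 (Q(j, X) = X*(-1/285) = -X/285)
o = 688 (o = (-48 + 5)*(-16) = -43*(-16) = 688)
o/((-Q(-299, u))) = 688/((-(-1)*48/285)) = 688/((-1*(-16/95))) = 688/(16/95) = 688*(95/16) = 4085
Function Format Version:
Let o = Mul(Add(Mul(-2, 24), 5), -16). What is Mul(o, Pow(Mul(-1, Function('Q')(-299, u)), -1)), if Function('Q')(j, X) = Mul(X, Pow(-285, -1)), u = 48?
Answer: 4085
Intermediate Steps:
Function('Q')(j, X) = Mul(Rational(-1, 285), X) (Function('Q')(j, X) = Mul(X, Rational(-1, 285)) = Mul(Rational(-1, 285), X))
o = 688 (o = Mul(Add(-48, 5), -16) = Mul(-43, -16) = 688)
Mul(o, Pow(Mul(-1, Function('Q')(-299, u)), -1)) = Mul(688, Pow(Mul(-1, Mul(Rational(-1, 285), 48)), -1)) = Mul(688, Pow(Mul(-1, Rational(-16, 95)), -1)) = Mul(688, Pow(Rational(16, 95), -1)) = Mul(688, Rational(95, 16)) = 4085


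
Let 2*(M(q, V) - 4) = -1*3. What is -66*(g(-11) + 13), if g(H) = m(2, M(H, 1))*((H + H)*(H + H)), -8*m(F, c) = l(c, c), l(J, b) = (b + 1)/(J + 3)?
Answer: 1683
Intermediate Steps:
M(q, V) = 5/2 (M(q, V) = 4 + (-1*3)/2 = 4 + (½)*(-3) = 4 - 3/2 = 5/2)
l(J, b) = (1 + b)/(3 + J)
m(F, c) = -(1 + c)/(8*(3 + c))
g(H) = -7*H²/22 (g(H) = ((-1 - 1*5/2)/(8*(3 + 5/2)))*((H + H)*(H + H)) = ((-1 - 5/2)/(8*(11/2)))*((2*H)*(2*H)) = ((⅛)*(2/11)*(-7/2))*(4*H²) = -7*H²/22)
-66*(g(-11) + 13) = -66*(-7/22*(-11)² + 13) = -66*(-7/22*121 + 13) = -66*(-77/2 + 13) = -66*(-51/2) = 1683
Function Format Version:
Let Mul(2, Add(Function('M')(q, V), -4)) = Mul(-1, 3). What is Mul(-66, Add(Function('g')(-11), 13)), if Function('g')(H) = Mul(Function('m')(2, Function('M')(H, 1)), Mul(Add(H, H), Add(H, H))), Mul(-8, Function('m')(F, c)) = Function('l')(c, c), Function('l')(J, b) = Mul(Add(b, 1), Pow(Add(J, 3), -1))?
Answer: 1683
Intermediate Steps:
Function('M')(q, V) = Rational(5, 2) (Function('M')(q, V) = Add(4, Mul(Rational(1, 2), Mul(-1, 3))) = Add(4, Mul(Rational(1, 2), -3)) = Add(4, Rational(-3, 2)) = Rational(5, 2))
Function('l')(J, b) = Mul(Pow(Add(3, J), -1), Add(1, b)) (Function('l')(J, b) = Mul(Add(1, b), Pow(Add(3, J), -1)) = Mul(Pow(Add(3, J), -1), Add(1, b)))
Function('m')(F, c) = Mul(Rational(-1, 8), Pow(Add(3, c), -1), Add(1, c)) (Function('m')(F, c) = Mul(Rational(-1, 8), Mul(Pow(Add(3, c), -1), Add(1, c))) = Mul(Rational(-1, 8), Pow(Add(3, c), -1), Add(1, c)))
Function('g')(H) = Mul(Rational(-7, 22), Pow(H, 2)) (Function('g')(H) = Mul(Mul(Rational(1, 8), Pow(Add(3, Rational(5, 2)), -1), Add(-1, Mul(-1, Rational(5, 2)))), Mul(Add(H, H), Add(H, H))) = Mul(Mul(Rational(1, 8), Pow(Rational(11, 2), -1), Add(-1, Rational(-5, 2))), Mul(Mul(2, H), Mul(2, H))) = Mul(Mul(Rational(1, 8), Rational(2, 11), Rational(-7, 2)), Mul(4, Pow(H, 2))) = Mul(Rational(-7, 88), Mul(4, Pow(H, 2))) = Mul(Rational(-7, 22), Pow(H, 2)))
Mul(-66, Add(Function('g')(-11), 13)) = Mul(-66, Add(Mul(Rational(-7, 22), Pow(-11, 2)), 13)) = Mul(-66, Add(Mul(Rational(-7, 22), 121), 13)) = Mul(-66, Add(Rational(-77, 2), 13)) = Mul(-66, Rational(-51, 2)) = 1683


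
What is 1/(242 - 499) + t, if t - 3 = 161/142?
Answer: 150717/36494 ≈ 4.1299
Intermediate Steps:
t = 587/142 (t = 3 + 161/142 = 587/142 ≈ 4.1338)
1/(242 - 499) + t = 1/(242 - 499) + 587/142 = 1/(-257) + 587/142 = -1/257 + 587/142 = 150717/36494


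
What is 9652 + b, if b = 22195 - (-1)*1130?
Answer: 32977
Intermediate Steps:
b = 23325 (b = 22195 - 1*(-1130) = 22195 + 1130 = 23325)
9652 + b = 9652 + 23325 = 32977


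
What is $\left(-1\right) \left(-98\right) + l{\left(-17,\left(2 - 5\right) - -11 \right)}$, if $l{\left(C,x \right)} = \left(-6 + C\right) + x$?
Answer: $83$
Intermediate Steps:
$l{\left(C,x \right)} = -6 + C + x$
$\left(-1\right) \left(-98\right) + l{\left(-17,\left(2 - 5\right) - -11 \right)} = \left(-1\right) \left(-98\right) - 15 = 98 - 15 = 83$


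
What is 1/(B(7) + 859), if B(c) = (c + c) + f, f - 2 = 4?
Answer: 1/879 ≈ 0.0011377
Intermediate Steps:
f = 6 (f = 2 + 4 = 6)
B(c) = 6 + 2*c (B(c) = (c + c) + 6 = 2*c + 6 = 6 + 2*c)
1/(B(7) + 859) = 1/((6 + 2*7) + 859) = 1/((6 + 14) + 859) = 1/(20 + 859) = 1/879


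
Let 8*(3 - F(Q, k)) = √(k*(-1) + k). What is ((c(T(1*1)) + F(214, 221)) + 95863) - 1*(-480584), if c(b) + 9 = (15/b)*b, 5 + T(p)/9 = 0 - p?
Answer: 576456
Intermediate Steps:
T(p) = -45 - 9*p (T(p) = -45 + 9*(0 - p) = -45 + 9*(-p) = -45 - 9*p)
F(Q, k) = 3 (F(Q, k) = 3 - √(k*(-1) + k)/8 = 3 - √(-k + k)/8 = 3 - √0/8 = 3 - ⅛*0 = 3 + 0 = 3)
c(b) = 6 (c(b) = -9 + (15/b)*b = -9 + 15 = 6)
((c(T(1*1)) + F(214, 221)) + 95863) - 1*(-480584) = ((6 + 3) + 95863) - 1*(-480584) = (9 + 95863) + 480584 = 95872 + 480584 = 576456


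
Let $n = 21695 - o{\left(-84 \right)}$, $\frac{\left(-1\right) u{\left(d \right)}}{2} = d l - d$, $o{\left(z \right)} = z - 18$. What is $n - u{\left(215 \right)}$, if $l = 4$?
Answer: $23087$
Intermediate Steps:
$o{\left(z \right)} = -18 + z$ ($o{\left(z \right)} = z - 18 = -18 + z$)
$u{\left(d \right)} = - 6 d$ ($u{\left(d \right)} = - 2 \left(d 4 - d\right) = - 2 \left(4 d - d\right) = - 2 \cdot 3 d = - 6 d$)
$n = 21797$ ($n = 21695 - \left(-18 - 84\right) = 21695 - -102 = 21695 + 102 = 21797$)
$n - u{\left(215 \right)} = 21797 - \left(-6\right) 215 = 21797 - -1290 = 21797 + 1290 = 23087$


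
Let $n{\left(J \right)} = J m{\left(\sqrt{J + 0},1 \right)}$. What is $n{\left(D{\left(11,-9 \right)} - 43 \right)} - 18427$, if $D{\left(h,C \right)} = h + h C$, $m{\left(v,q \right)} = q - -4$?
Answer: $-19082$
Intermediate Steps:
$m{\left(v,q \right)} = 4 + q$ ($m{\left(v,q \right)} = q + 4 = 4 + q$)
$D{\left(h,C \right)} = h + C h$
$n{\left(J \right)} = 5 J$ ($n{\left(J \right)} = J \left(4 + 1\right) = J 5 = 5 J$)
$n{\left(D{\left(11,-9 \right)} - 43 \right)} - 18427 = 5 \left(11 \left(1 - 9\right) - 43\right) - 18427 = 5 \left(11 \left(-8\right) - 43\right) - 18427 = 5 \left(-88 - 43\right) - 18427 = 5 \left(-131\right) - 18427 = -655 - 18427 = -19082$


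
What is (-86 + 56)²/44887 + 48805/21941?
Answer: 2210456935/984865667 ≈ 2.2444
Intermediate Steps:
(-86 + 56)²/44887 + 48805/21941 = (-30)²*(1/44887) + 48805*(1/21941) = 900*(1/44887) + 48805/21941 = 900/44887 + 48805/21941 = 2210456935/984865667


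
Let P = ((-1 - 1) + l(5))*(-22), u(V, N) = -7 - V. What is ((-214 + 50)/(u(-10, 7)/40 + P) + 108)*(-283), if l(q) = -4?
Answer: -159613132/5283 ≈ -30213.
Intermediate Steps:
P = 132 (P = ((-1 - 1) - 4)*(-22) = (-2 - 4)*(-22) = -6*(-22) = 132)
((-214 + 50)/(u(-10, 7)/40 + P) + 108)*(-283) = ((-214 + 50)/((-7 - 1*(-10))/40 + 132) + 108)*(-283) = (-164/((-7 + 10)*(1/40) + 132) + 108)*(-283) = (-164/(3*(1/40) + 132) + 108)*(-283) = (-164/(3/40 + 132) + 108)*(-283) = (-164/5283/40 + 108)*(-283) = (-164*40/5283 + 108)*(-283) = (-6560/5283 + 108)*(-283) = (564004/5283)*(-283) = -159613132/5283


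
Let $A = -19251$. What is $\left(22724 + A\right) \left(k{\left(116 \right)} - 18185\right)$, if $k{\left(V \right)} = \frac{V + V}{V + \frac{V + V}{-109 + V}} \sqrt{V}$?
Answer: $-63156505 + \frac{97244 \sqrt{29}}{9} \approx -6.3098 \cdot 10^{7}$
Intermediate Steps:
$k{\left(V \right)} = \frac{2 V^{\frac{3}{2}}}{V + \frac{2 V}{-109 + V}}$ ($k{\left(V \right)} = \frac{2 V}{V + \frac{2 V}{-109 + V}} \sqrt{V} = \frac{2 V^{\frac{3}{2}}}{V + \frac{2 V}{-109 + V}}$)
$\left(22724 + A\right) \left(k{\left(116 \right)} - 18185\right) = \left(22724 - 19251\right) \left(\frac{2 \sqrt{116} \left(-109 + 116\right)}{-107 + 116} - 18185\right) = 3473 \left(2 \cdot 2 \sqrt{29} \cdot \frac{1}{9} \cdot 7 - 18185\right) = 3473 \left(\frac{28 \sqrt{29}}{9} - 18185\right) = 3473 \left(-18185 + \frac{28 \sqrt{29}}{9}\right) = -63156505 + \frac{97244 \sqrt{29}}{9}$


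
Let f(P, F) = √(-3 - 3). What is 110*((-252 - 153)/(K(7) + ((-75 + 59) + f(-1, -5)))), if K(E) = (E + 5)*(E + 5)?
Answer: -51840/149 + 405*I*√6/149 ≈ -347.92 + 6.658*I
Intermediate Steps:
K(E) = (5 + E)² (K(E) = (5 + E)*(5 + E) = (5 + E)²)
f(P, F) = I*√6 (f(P, F) = √(-6) = I*√6)
110*((-252 - 153)/(K(7) + ((-75 + 59) + f(-1, -5)))) = 110*((-252 - 153)/((5 + 7)² + ((-75 + 59) + I*√6))) = 110*(-405/(12² + (-16 + I*√6))) = 110*(-405/(144 + (-16 + I*√6))) = 110*(-405/(128 + I*√6)) = -44550/(128 + I*√6)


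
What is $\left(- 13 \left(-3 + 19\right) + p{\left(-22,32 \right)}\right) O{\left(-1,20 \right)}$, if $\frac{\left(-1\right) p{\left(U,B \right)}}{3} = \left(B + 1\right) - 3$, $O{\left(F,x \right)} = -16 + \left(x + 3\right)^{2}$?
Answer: $-152874$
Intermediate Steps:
$O{\left(F,x \right)} = -16 + \left(3 + x\right)^{2}$
$p{\left(U,B \right)} = 6 - 3 B$ ($p{\left(U,B \right)} = - 3 \left(\left(B + 1\right) - 3\right) = - 3 \left(\left(1 + B\right) - 3\right) = - 3 \left(-2 + B\right) = 6 - 3 B$)
$\left(- 13 \left(-3 + 19\right) + p{\left(-22,32 \right)}\right) O{\left(-1,20 \right)} = \left(- 13 \left(-3 + 19\right) + \left(6 - 96\right)\right) \left(-16 + \left(3 + 20\right)^{2}\right) = \left(\left(-13\right) 16 + \left(6 - 96\right)\right) \left(-16 + 23^{2}\right) = \left(-208 - 90\right) \left(-16 + 529\right) = \left(-298\right) 513 = -152874$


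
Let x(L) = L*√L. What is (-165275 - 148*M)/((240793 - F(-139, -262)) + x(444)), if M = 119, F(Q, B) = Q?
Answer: -11015832671/14490175060 + 20300457*√111/7245087530 ≈ -0.73071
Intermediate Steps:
x(L) = L^(3/2)
(-165275 - 148*M)/((240793 - F(-139, -262)) + x(444)) = (-165275 - 148*119)/((240793 - 1*(-139)) + 444^(3/2)) = (-165275 - 17612)/((240793 + 139) + 888*√111) = -182887/(240932 + 888*√111)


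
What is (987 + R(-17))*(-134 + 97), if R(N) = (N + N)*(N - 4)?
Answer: -62937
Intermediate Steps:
R(N) = 2*N*(-4 + N) (R(N) = (2*N)*(-4 + N) = 2*N*(-4 + N))
(987 + R(-17))*(-134 + 97) = (987 + 2*(-17)*(-4 - 17))*(-134 + 97) = (987 + 2*(-17)*(-21))*(-37) = (987 + 714)*(-37) = 1701*(-37) = -62937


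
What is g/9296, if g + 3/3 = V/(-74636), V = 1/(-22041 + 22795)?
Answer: -56275545/523137457024 ≈ -0.00010757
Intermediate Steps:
V = 1/754 ≈ 0.0013263
g = -56275545/56275544 (g = -1 + (1/754)/(-74636) = -1 + (1/754)*(-1/74636) = -1 - 1/56275544 = -56275545/56275544 ≈ -1.0000)
g/9296 = -56275545/56275544/9296 = -56275545/56275544*1/9296 = -56275545/523137457024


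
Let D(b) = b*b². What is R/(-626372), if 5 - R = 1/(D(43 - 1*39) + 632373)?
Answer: -790546/99035207141 ≈ -7.9825e-6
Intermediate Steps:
D(b) = b³
R = 3162184/632437 (R = 5 - 1/((43 - 1*39)³ + 632373) = 5 - 1/((43 - 39)³ + 632373) = 5 - 1/(4³ + 632373) = 5 - 1/(64 + 632373) = 5 - 1/632437 = 3162184/632437 ≈ 5.0000)
R/(-626372) = (3162184/632437)/(-626372) = (3162184/632437)*(-1/626372) = -790546/99035207141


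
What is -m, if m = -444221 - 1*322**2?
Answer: 547905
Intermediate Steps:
m = -547905 (m = -444221 - 1*103684 = -444221 - 103684 = -547905)
-m = -1*(-547905) = 547905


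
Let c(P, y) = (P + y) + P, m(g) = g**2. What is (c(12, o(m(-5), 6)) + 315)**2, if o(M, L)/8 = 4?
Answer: 137641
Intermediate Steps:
o(M, L) = 32 (o(M, L) = 8*4 = 32)
c(P, y) = y + 2*P
(c(12, o(m(-5), 6)) + 315)**2 = ((32 + 2*12) + 315)**2 = ((32 + 24) + 315)**2 = (56 + 315)**2 = 371**2 = 137641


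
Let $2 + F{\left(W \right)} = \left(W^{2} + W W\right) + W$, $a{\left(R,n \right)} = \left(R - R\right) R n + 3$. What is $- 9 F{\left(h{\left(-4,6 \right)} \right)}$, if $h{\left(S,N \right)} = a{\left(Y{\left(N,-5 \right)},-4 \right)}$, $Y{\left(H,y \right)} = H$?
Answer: $-171$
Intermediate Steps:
$a{\left(R,n \right)} = 3$ ($a{\left(R,n \right)} = 0 R n + 3 = 0 n + 3 = 0 + 3 = 3$)
$h{\left(S,N \right)} = 3$
$F{\left(W \right)} = -2 + W + 2 W^{2}$ ($F{\left(W \right)} = -2 + \left(\left(W^{2} + W W\right) + W\right) = -2 + \left(\left(W^{2} + W^{2}\right) + W\right) = -2 + \left(2 W^{2} + W\right) = -2 + \left(W + 2 W^{2}\right) = -2 + W + 2 W^{2}$)
$- 9 F{\left(h{\left(-4,6 \right)} \right)} = - 9 \left(-2 + 3 + 2 \cdot 3^{2}\right) = - 9 \left(-2 + 3 + 2 \cdot 9\right) = - 9 \left(-2 + 3 + 18\right) = \left(-9\right) 19 = -171$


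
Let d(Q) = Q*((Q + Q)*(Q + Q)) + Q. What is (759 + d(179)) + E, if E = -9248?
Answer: 22933046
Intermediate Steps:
d(Q) = Q + 4*Q**3 (d(Q) = Q*((2*Q)*(2*Q)) + Q = Q*(4*Q**2) + Q = 4*Q**3 + Q = Q + 4*Q**3)
(759 + d(179)) + E = (759 + (179 + 4*179**3)) - 9248 = (759 + (179 + 4*5735339)) - 9248 = (759 + (179 + 22941356)) - 9248 = (759 + 22941535) - 9248 = 22942294 - 9248 = 22933046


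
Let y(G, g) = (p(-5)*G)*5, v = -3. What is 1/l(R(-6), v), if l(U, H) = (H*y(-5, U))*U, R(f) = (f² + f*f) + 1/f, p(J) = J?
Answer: -2/53875 ≈ -3.7123e-5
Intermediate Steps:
R(f) = 1/f + 2*f² (R(f) = (f² + f²) + 1/f = 2*f² + 1/f = 1/f + 2*f²)
y(G, g) = -25*G (y(G, g) = -5*G*5 = -25*G)
l(U, H) = 125*H*U (l(U, H) = (H*(-25*(-5)))*U = (H*125)*U = (125*H)*U = 125*H*U)
1/l(R(-6), v) = 1/(125*(-3)*((1 + 2*(-6)³)/(-6))) = 1/(125*(-3)*(-(1 + 2*(-216))/6)) = 1/(125*(-3)*(-(1 - 432)/6)) = 1/(125*(-3)*(-⅙*(-431))) = 1/(125*(-3)*(431/6)) = 1/(-53875/2) = -2/53875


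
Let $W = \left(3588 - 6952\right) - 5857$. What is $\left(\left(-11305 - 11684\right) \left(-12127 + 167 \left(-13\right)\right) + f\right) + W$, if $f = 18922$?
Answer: $328706423$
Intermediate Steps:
$W = -9221$ ($W = -3364 - 5857 = -9221$)
$\left(\left(-11305 - 11684\right) \left(-12127 + 167 \left(-13\right)\right) + f\right) + W = \left(\left(-11305 - 11684\right) \left(-12127 + 167 \left(-13\right)\right) + 18922\right) - 9221 = \left(- 22989 \left(-12127 - 2171\right) + 18922\right) - 9221 = \left(\left(-22989\right) \left(-14298\right) + 18922\right) - 9221 = \left(328696722 + 18922\right) - 9221 = 328715644 - 9221 = 328706423$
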